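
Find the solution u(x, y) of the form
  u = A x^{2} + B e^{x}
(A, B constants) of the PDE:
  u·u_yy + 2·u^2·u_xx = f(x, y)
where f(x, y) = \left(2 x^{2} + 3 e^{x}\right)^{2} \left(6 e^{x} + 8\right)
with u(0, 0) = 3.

Substitute the ansatz u = A x^{2} + B e^{x} into the left-hand side.
Derivatives of the ansatz:
  u_yy = 0
  u_xx = 2 A + B e^{x}
Term by term:
  u·u_yy = 0
  2·u^2·u_xx = 4 A^{3} x^{4} + 2 A^{2} B x^{4} e^{x} + 8 A^{2} B x^{2} e^{x} + 4 A B^{2} x^{2} e^{2 x} + 4 A B^{2} e^{2 x} + 2 B^{3} e^{3 x}
So the left-hand side equals
  4 A^{3} x^{4} + 2 A^{2} B x^{4} e^{x} + 8 A^{2} B x^{2} e^{x} + 4 A B^{2} x^{2} e^{2 x} + 4 A B^{2} e^{2 x} + 2 B^{3} e^{3 x}
This must equal f(x, y) identically; expanded, f = 24 x^{4} e^{x} + 32 x^{4} + 72 x^{2} e^{2 x} + 96 x^{2} e^{x} + 54 e^{3 x} + 72 e^{2 x}.
Matching coefficients of the independent functions:
  [x^{4}]:  4 A^{3} = 32
  [x^{2} e^{x}]:  8 A^{2} B = 96
  [x^{2} e^{2 x}, e^{2 x}]:  4 A B^{2} = 72
  [x^{4} e^{x}]:  2 A^{2} B = 24
  [e^{3 x}]:  2 B^{3} = 54
Solving: A = 2, B = 3.
Check against the point condition:
  u(0, 0) = 3  ⟹  B = 3  ✓
Hence u(x, y) = 2 x^{2} + 3 e^{x}.

Answer: u(x, y) = 2 x^{2} + 3 e^{x}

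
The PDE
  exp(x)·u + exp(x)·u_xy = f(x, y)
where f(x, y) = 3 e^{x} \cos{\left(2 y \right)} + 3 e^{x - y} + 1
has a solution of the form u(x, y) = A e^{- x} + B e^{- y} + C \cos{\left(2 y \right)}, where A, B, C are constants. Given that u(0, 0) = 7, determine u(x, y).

Substitute the ansatz u = A e^{- x} + B e^{- y} + C \cos{\left(2 y \right)} into the left-hand side.
Derivatives of the ansatz:
  u_xy = 0
Term by term:
  exp(x)·u = A + B e^{x} e^{- y} + C e^{x} \cos{\left(2 y \right)}
  exp(x)·u_xy = 0
So the left-hand side equals
  A + B e^{x} e^{- y} + C e^{x} \cos{\left(2 y \right)}
This must equal f(x, y) identically; expanded, f = 3 e^{x} \cos{\left(2 y \right)} + 3 e^{x} e^{- y} + 1.
Matching coefficients of the independent functions:
  [constant term]:  A = 1
  [e^{x} e^{- y}]:  B = 3
  [e^{x} \cos{\left(2 y \right)}]:  C = 3
Solving: A = 1, B = 3, C = 3.
Check against the point condition:
  u(0, 0) = 7  ⟹  A + B + C = 7  ✓
Hence u(x, y) = 3 \cos{\left(2 y \right)} + 3 e^{- y} + e^{- x}.

Answer: u(x, y) = 3 \cos{\left(2 y \right)} + 3 e^{- y} + e^{- x}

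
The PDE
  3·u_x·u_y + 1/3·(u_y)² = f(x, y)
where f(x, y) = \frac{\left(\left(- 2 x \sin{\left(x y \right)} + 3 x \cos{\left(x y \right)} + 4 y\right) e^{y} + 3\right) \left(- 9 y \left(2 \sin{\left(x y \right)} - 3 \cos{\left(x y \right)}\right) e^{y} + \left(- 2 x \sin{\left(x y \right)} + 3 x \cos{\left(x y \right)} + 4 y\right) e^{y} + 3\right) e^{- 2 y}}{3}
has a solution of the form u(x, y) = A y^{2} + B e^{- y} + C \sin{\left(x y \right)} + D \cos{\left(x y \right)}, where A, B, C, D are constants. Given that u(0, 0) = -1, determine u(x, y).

Substitute the ansatz u = A y^{2} + B e^{- y} + C \sin{\left(x y \right)} + D \cos{\left(x y \right)} into the left-hand side.
Derivatives of the ansatz:
  u_x = C y \cos{\left(x y \right)} - D y \sin{\left(x y \right)}
  u_y = 2 A y - B e^{- y} + C x \cos{\left(x y \right)} - D x \sin{\left(x y \right)}
Term by term:
  3·u_x·u_y = 6 A C y^{2} \cos{\left(x y \right)} - 6 A D y^{2} \sin{\left(x y \right)} - 3 B C y e^{- y} \cos{\left(x y \right)} + 3 B D y e^{- y} \sin{\left(x y \right)} + 3 C^{2} x y \cos^{2}{\left(x y \right)} - 6 C D x y \sin{\left(x y \right)} \cos{\left(x y \right)} + 3 D^{2} x y \sin^{2}{\left(x y \right)}
  1/3·(u_y)² = \frac{4 A^{2} y^{2}}{3} - \frac{4 A B y e^{- y}}{3} + \frac{4 A C x y \cos{\left(x y \right)}}{3} - \frac{4 A D x y \sin{\left(x y \right)}}{3} + \frac{B^{2} e^{- 2 y}}{3} - \frac{2 B C x e^{- y} \cos{\left(x y \right)}}{3} + \frac{2 B D x e^{- y} \sin{\left(x y \right)}}{3} + \frac{C^{2} x^{2} \cos^{2}{\left(x y \right)}}{3} - \frac{2 C D x^{2} \sin{\left(x y \right)} \cos{\left(x y \right)}}{3} + \frac{D^{2} x^{2} \sin^{2}{\left(x y \right)}}{3}
So the left-hand side equals
  \frac{4 A^{2} y^{2}}{3} - \frac{4 A B y e^{- y}}{3} + \frac{4 A C x y \cos{\left(x y \right)}}{3} + 6 A C y^{2} \cos{\left(x y \right)} - \frac{4 A D x y \sin{\left(x y \right)}}{3} - 6 A D y^{2} \sin{\left(x y \right)} + \frac{B^{2} e^{- 2 y}}{3} - \frac{2 B C x e^{- y} \cos{\left(x y \right)}}{3} - 3 B C y e^{- y} \cos{\left(x y \right)} + \frac{2 B D x e^{- y} \sin{\left(x y \right)}}{3} + 3 B D y e^{- y} \sin{\left(x y \right)} + \frac{C^{2} x^{2} \cos^{2}{\left(x y \right)}}{3} + 3 C^{2} x y \cos^{2}{\left(x y \right)} - \frac{2 C D x^{2} \sin{\left(x y \right)} \cos{\left(x y \right)}}{3} - 6 C D x y \sin{\left(x y \right)} \cos{\left(x y \right)} + \frac{D^{2} x^{2} \sin^{2}{\left(x y \right)}}{3} + 3 D^{2} x y \sin^{2}{\left(x y \right)}
This must equal f(x, y) identically; expanded, f = \frac{4 x^{2} \sin^{2}{\left(x y \right)}}{3} - 4 x^{2} \sin{\left(x y \right)} \cos{\left(x y \right)} + 3 x^{2} \cos^{2}{\left(x y \right)} + 12 x y \sin^{2}{\left(x y \right)} - 36 x y \sin{\left(x y \right)} \cos{\left(x y \right)} - \frac{16 x y \sin{\left(x y \right)}}{3} + 27 x y \cos^{2}{\left(x y \right)} + 8 x y \cos{\left(x y \right)} - 4 x e^{- y} \sin{\left(x y \right)} + 6 x e^{- y} \cos{\left(x y \right)} - 24 y^{2} \sin{\left(x y \right)} + 36 y^{2} \cos{\left(x y \right)} + \frac{16 y^{2}}{3} - 18 y e^{- y} \sin{\left(x y \right)} + 27 y e^{- y} \cos{\left(x y \right)} + 8 y e^{- y} + 3 e^{- 2 y}.
Matching coefficients of the independent functions:
(each divided by its leading coefficient; functions giving the same equation are listed together)
  [y^{2}]:  A^{2} - 4 = 0
  [x^{2} \sin^{2}{\left(x y \right)}, x y \sin^{2}{\left(x y \right)}]:  D^{2} - 4 = 0
  [x^{2} \cos^{2}{\left(x y \right)}, x y \cos^{2}{\left(x y \right)}]:  C^{2} - 9 = 0
  [y e^{- y}]:  A B + 6 = 0
  [y^{2} \sin{\left(x y \right)}, x y \sin{\left(x y \right)}]:  A D - 4 = 0
  [y^{2} \cos{\left(x y \right)}, x y \cos{\left(x y \right)}]:  A C - 6 = 0
  [x e^{- y} \sin{\left(x y \right)}, y e^{- y} \sin{\left(x y \right)}]:  B D + 6 = 0
  [x e^{- y} \cos{\left(x y \right)}, y e^{- y} \cos{\left(x y \right)}]:  B C + 9 = 0
  [x^{2} \sin{\left(x y \right)} \cos{\left(x y \right)}, x y \sin{\left(x y \right)} \cos{\left(x y \right)}]:  C D - 6 = 0
  [e^{- 2 y}]:  B^{2} - 9 = 0
These equations allow (A, B, C, D) = (-2, 3, -3, -2) or (2, -3, 3, 2).
Impose the point condition(s):
  u(0, 0) = -1  ⟹  B + D = -1
Only A = 2, B = -3, C = 3, D = 2 satisfies everything.
Hence u(x, y) = 2 y^{2} + 3 \sin{\left(x y \right)} + 2 \cos{\left(x y \right)} - 3 e^{- y}.

Answer: u(x, y) = 2 y^{2} + 3 \sin{\left(x y \right)} + 2 \cos{\left(x y \right)} - 3 e^{- y}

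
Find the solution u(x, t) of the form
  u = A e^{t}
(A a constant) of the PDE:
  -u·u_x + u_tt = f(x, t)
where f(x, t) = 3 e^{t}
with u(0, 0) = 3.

Substitute the ansatz u = A e^{t} into the left-hand side.
Derivatives of the ansatz:
  u_x = 0
  u_tt = A e^{t}
Term by term:
  -u·u_x = 0
  u_tt = A e^{t}
So the left-hand side equals
  A e^{t}
This must equal f(x, t) = 3 e^{t} identically.
Matching coefficients of the independent functions:
  [e^{t}]:  A = 3
Solving: A = 3.
Check against the point condition:
  u(0, 0) = 3  ⟹  A = 3  ✓
Hence u(x, t) = 3 e^{t}.

Answer: u(x, t) = 3 e^{t}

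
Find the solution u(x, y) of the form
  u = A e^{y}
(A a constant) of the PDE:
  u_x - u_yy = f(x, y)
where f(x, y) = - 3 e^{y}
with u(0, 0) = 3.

Answer: u(x, y) = 3 e^{y}

Derivation:
Substitute the ansatz u = A e^{y} into the left-hand side.
Derivatives of the ansatz:
  u_x = 0
  u_yy = A e^{y}
Term by term:
  u_x = 0
  -u_yy = - A e^{y}
So the left-hand side equals
  - A e^{y}
This must equal f(x, y) = - 3 e^{y} identically.
Matching coefficients of the independent functions:
  [e^{y}]:  - A = -3
Solving: A = 3.
Check against the point condition:
  u(0, 0) = 3  ⟹  A = 3  ✓
Hence u(x, y) = 3 e^{y}.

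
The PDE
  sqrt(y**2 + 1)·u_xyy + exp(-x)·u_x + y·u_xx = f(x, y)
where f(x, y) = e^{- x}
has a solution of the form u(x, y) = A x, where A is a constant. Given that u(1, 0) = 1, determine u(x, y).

Substitute the ansatz u = A x into the left-hand side.
Derivatives of the ansatz:
  u_xyy = 0
  u_x = A
  u_xx = 0
Term by term:
  sqrt(y**2 + 1)·u_xyy = 0
  exp(-x)·u_x = A e^{- x}
  y·u_xx = 0
So the left-hand side equals
  A e^{- x}
This must equal f(x, y) = e^{- x} identically.
Matching coefficients of the independent functions:
  [e^{- x}]:  A = 1
Solving: A = 1.
Check against the point condition:
  u(1, 0) = 1  ⟹  A = 1  ✓
Hence u(x, y) = x.

Answer: u(x, y) = x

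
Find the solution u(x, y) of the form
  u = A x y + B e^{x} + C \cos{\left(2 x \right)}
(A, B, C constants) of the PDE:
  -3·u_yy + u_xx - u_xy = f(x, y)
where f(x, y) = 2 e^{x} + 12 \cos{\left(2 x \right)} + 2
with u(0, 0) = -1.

Substitute the ansatz u = A x y + B e^{x} + C \cos{\left(2 x \right)} into the left-hand side.
Derivatives of the ansatz:
  u_yy = 0
  u_xx = B e^{x} - 4 C \cos{\left(2 x \right)}
  u_xy = A
Term by term:
  -3·u_yy = 0
  u_xx = B e^{x} - 4 C \cos{\left(2 x \right)}
  -u_xy = - A
So the left-hand side equals
  - A + B e^{x} - 4 C \cos{\left(2 x \right)}
This must equal f(x, y) = 2 e^{x} + 12 \cos{\left(2 x \right)} + 2 identically.
Matching coefficients of the independent functions:
  [constant term]:  - A = 2
  [e^{x}]:  B = 2
  [\cos{\left(2 x \right)}]:  - 4 C = 12
Solving: A = -2, B = 2, C = -3.
Check against the point condition:
  u(0, 0) = -1  ⟹  B + C = -1  ✓
Hence u(x, y) = - 2 x y + 2 e^{x} - 3 \cos{\left(2 x \right)}.

Answer: u(x, y) = - 2 x y + 2 e^{x} - 3 \cos{\left(2 x \right)}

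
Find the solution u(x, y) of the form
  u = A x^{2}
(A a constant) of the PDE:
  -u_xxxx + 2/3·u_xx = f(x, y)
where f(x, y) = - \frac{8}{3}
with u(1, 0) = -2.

Substitute the ansatz u = A x^{2} into the left-hand side.
Derivatives of the ansatz:
  u_xxxx = 0
  u_xx = 2 A
Term by term:
  -u_xxxx = 0
  2/3·u_xx = \frac{4 A}{3}
So the left-hand side equals
  \frac{4 A}{3}
This must equal f(x, y) = - \frac{8}{3} identically.
Matching coefficients of the independent functions:
  [constant term]:  \frac{4 A}{3} = - \frac{8}{3}
Solving: A = -2.
Check against the point condition:
  u(1, 0) = -2  ⟹  A = -2  ✓
Hence u(x, y) = - 2 x^{2}.

Answer: u(x, y) = - 2 x^{2}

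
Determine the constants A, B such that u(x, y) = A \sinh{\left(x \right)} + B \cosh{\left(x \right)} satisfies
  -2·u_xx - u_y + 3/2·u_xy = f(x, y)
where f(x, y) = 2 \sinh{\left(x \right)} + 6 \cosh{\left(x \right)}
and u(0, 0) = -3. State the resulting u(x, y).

Answer: u(x, y) = - \sinh{\left(x \right)} - 3 \cosh{\left(x \right)}

Derivation:
Substitute the ansatz u = A \sinh{\left(x \right)} + B \cosh{\left(x \right)} into the left-hand side.
Derivatives of the ansatz:
  u_xx = A \sinh{\left(x \right)} + B \cosh{\left(x \right)}
  u_y = 0
  u_xy = 0
Term by term:
  -2·u_xx = - 2 A \sinh{\left(x \right)} - 2 B \cosh{\left(x \right)}
  -u_y = 0
  3/2·u_xy = 0
So the left-hand side equals
  - 2 A \sinh{\left(x \right)} - 2 B \cosh{\left(x \right)}
This must equal f(x, y) = 2 \sinh{\left(x \right)} + 6 \cosh{\left(x \right)} identically.
Matching coefficients of the independent functions:
  [\sinh{\left(x \right)}]:  - 2 A = 2
  [\cosh{\left(x \right)}]:  - 2 B = 6
Solving: A = -1, B = -3.
Check against the point condition:
  u(0, 0) = -3  ⟹  B = -3  ✓
Hence u(x, y) = - \sinh{\left(x \right)} - 3 \cosh{\left(x \right)}.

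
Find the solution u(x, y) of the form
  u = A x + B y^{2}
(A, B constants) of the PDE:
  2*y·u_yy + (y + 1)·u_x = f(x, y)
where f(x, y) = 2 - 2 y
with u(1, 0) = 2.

Substitute the ansatz u = A x + B y^{2} into the left-hand side.
Derivatives of the ansatz:
  u_yy = 2 B
  u_x = A
Term by term:
  2*y·u_yy = 4 B y
  (y + 1)·u_x = A y + A
So the left-hand side equals
  A y + A + 4 B y
This must equal f(x, y) = 2 - 2 y identically.
Matching coefficients of the independent functions:
  [constant term]:  A = 2
  [y]:  A + 4 B = -2
Solving: A = 2, B = -1.
Check against the point condition:
  u(1, 0) = 2  ⟹  A = 2  ✓
Hence u(x, y) = 2 x - y^{2}.

Answer: u(x, y) = 2 x - y^{2}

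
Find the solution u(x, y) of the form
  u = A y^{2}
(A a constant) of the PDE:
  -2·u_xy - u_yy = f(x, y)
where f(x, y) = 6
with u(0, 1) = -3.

Substitute the ansatz u = A y^{2} into the left-hand side.
Derivatives of the ansatz:
  u_xy = 0
  u_yy = 2 A
Term by term:
  -2·u_xy = 0
  -u_yy = - 2 A
So the left-hand side equals
  - 2 A
This must equal f(x, y) = 6 identically.
Matching coefficients of the independent functions:
  [constant term]:  - 2 A = 6
Solving: A = -3.
Check against the point condition:
  u(0, 1) = -3  ⟹  A = -3  ✓
Hence u(x, y) = - 3 y^{2}.

Answer: u(x, y) = - 3 y^{2}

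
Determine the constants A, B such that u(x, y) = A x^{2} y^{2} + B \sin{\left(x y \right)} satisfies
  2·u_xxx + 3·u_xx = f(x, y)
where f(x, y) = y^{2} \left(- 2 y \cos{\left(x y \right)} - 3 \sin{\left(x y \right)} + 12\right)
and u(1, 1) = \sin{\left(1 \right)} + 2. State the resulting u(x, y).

Answer: u(x, y) = 2 x^{2} y^{2} + \sin{\left(x y \right)}

Derivation:
Substitute the ansatz u = A x^{2} y^{2} + B \sin{\left(x y \right)} into the left-hand side.
Derivatives of the ansatz:
  u_xxx = - B y^{3} \cos{\left(x y \right)}
  u_xx = 2 A y^{2} - B y^{2} \sin{\left(x y \right)}
Term by term:
  2·u_xxx = - 2 B y^{3} \cos{\left(x y \right)}
  3·u_xx = 6 A y^{2} - 3 B y^{2} \sin{\left(x y \right)}
So the left-hand side equals
  6 A y^{2} - 2 B y^{3} \cos{\left(x y \right)} - 3 B y^{2} \sin{\left(x y \right)}
This must equal f(x, y) identically; expanded, f = - 2 y^{3} \cos{\left(x y \right)} - 3 y^{2} \sin{\left(x y \right)} + 12 y^{2}.
Matching coefficients of the independent functions:
  [y^{2}]:  6 A = 12
  [y^{2} \sin{\left(x y \right)}]:  - 3 B = -3
  [y^{3} \cos{\left(x y \right)}]:  - 2 B = -2
Solving: A = 2, B = 1.
Check against the point condition:
  u(1, 1) = \sin{\left(1 \right)} + 2  ⟹  A + B \sin{\left(1 \right)} = \sin{\left(1 \right)} + 2  ✓
Hence u(x, y) = 2 x^{2} y^{2} + \sin{\left(x y \right)}.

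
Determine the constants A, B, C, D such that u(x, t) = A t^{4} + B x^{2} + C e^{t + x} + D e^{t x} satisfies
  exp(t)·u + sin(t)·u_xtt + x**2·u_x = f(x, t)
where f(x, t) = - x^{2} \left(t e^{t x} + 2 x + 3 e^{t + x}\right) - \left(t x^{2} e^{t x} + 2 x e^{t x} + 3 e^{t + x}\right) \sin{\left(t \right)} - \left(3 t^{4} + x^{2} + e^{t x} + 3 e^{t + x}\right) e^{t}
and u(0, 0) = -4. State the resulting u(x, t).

Substitute the ansatz u = A t^{4} + B x^{2} + C e^{t + x} + D e^{t x} into the left-hand side.
Derivatives of the ansatz:
  u_xtt = C e^{t} e^{x} + D t x^{2} e^{t x} + 2 D x e^{t x}
  u_x = 2 B x + C e^{t} e^{x} + D t e^{t x}
Term by term:
  exp(t)·u = A t^{4} e^{t} + B x^{2} e^{t} + C e^{2 t} e^{x} + D e^{t} e^{t x}
  sin(t)·u_xtt = C e^{t} e^{x} \sin{\left(t \right)} + D t x^{2} e^{t x} \sin{\left(t \right)} + 2 D x e^{t x} \sin{\left(t \right)}
  x**2·u_x = 2 B x^{3} + C x^{2} e^{t} e^{x} + D t x^{2} e^{t x}
So the left-hand side equals
  A t^{4} e^{t} + 2 B x^{3} + B x^{2} e^{t} + C x^{2} e^{t} e^{x} + C e^{2 t} e^{x} + C e^{t} e^{x} \sin{\left(t \right)} + D t x^{2} e^{t x} \sin{\left(t \right)} + D t x^{2} e^{t x} + 2 D x e^{t x} \sin{\left(t \right)} + D e^{t} e^{t x}
This must equal f(x, t) identically; expanded, f = - 3 t^{4} e^{t} - t x^{2} e^{t x} \sin{\left(t \right)} - t x^{2} e^{t x} - 2 x^{3} - 3 x^{2} e^{t} e^{x} - x^{2} e^{t} - 2 x e^{t x} \sin{\left(t \right)} - 3 e^{2 t} e^{x} - 3 e^{t} e^{x} \sin{\left(t \right)} - e^{t} e^{t x}.
Matching coefficients of the independent functions:
  [x^{3}]:  2 B = -2
  [t^{4} e^{t}]:  A = -3
  [x^{2} e^{t}]:  B = -1
  [e^{t} e^{t x}, t x^{2} e^{t x}, t x^{2} e^{t x} \sin{\left(t \right)}]:  D = -1
  [e^{2 t} e^{x}, x^{2} e^{t} e^{x}, e^{t} e^{x} \sin{\left(t \right)}]:  C = -3
  [x e^{t x} \sin{\left(t \right)}]:  2 D = -2
Solving: A = -3, B = -1, C = -3, D = -1.
Check against the point condition:
  u(0, 0) = -4  ⟹  C + D = -4  ✓
Hence u(x, t) = - 3 t^{4} - x^{2} - e^{t x} - 3 e^{t + x}.

Answer: u(x, t) = - 3 t^{4} - x^{2} - e^{t x} - 3 e^{t + x}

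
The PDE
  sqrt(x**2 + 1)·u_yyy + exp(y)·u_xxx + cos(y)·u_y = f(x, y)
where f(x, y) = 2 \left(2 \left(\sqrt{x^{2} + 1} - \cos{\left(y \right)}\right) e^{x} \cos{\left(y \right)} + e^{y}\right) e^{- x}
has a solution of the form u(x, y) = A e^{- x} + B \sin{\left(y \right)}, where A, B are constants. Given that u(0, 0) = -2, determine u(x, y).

Substitute the ansatz u = A e^{- x} + B \sin{\left(y \right)} into the left-hand side.
Derivatives of the ansatz:
  u_yyy = - B \cos{\left(y \right)}
  u_xxx = - A e^{- x}
  u_y = B \cos{\left(y \right)}
Term by term:
  sqrt(x**2 + 1)·u_yyy = - B \sqrt{x^{2} + 1} \cos{\left(y \right)}
  exp(y)·u_xxx = - A e^{- x} e^{y}
  cos(y)·u_y = B \cos^{2}{\left(y \right)}
So the left-hand side equals
  - A e^{- x} e^{y} - B \sqrt{x^{2} + 1} \cos{\left(y \right)} + B \cos^{2}{\left(y \right)}
This must equal f(x, y) identically; expanded, f = 4 \sqrt{x^{2} + 1} \cos{\left(y \right)} - 4 \cos^{2}{\left(y \right)} + 2 e^{- x} e^{y}.
Matching coefficients of the independent functions:
  [\sqrt{x^{2} + 1} \cos{\left(y \right)}]:  - B = 4
  [e^{- x} e^{y}]:  - A = 2
  [\cos^{2}{\left(y \right)}]:  B = -4
Solving: A = -2, B = -4.
Check against the point condition:
  u(0, 0) = -2  ⟹  A = -2  ✓
Hence u(x, y) = - 4 \sin{\left(y \right)} - 2 e^{- x}.

Answer: u(x, y) = - 4 \sin{\left(y \right)} - 2 e^{- x}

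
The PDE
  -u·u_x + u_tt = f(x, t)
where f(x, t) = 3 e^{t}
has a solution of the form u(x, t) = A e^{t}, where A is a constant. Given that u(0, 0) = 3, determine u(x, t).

Answer: u(x, t) = 3 e^{t}

Derivation:
Substitute the ansatz u = A e^{t} into the left-hand side.
Derivatives of the ansatz:
  u_x = 0
  u_tt = A e^{t}
Term by term:
  -u·u_x = 0
  u_tt = A e^{t}
So the left-hand side equals
  A e^{t}
This must equal f(x, t) = 3 e^{t} identically.
Matching coefficients of the independent functions:
  [e^{t}]:  A = 3
Solving: A = 3.
Check against the point condition:
  u(0, 0) = 3  ⟹  A = 3  ✓
Hence u(x, t) = 3 e^{t}.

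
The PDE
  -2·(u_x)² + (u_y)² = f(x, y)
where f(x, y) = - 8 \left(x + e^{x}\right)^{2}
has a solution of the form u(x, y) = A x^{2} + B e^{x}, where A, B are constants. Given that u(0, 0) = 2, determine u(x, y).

Substitute the ansatz u = A x^{2} + B e^{x} into the left-hand side.
Derivatives of the ansatz:
  u_x = 2 A x + B e^{x}
  u_y = 0
Term by term:
  -2·(u_x)² = - 8 A^{2} x^{2} - 8 A B x e^{x} - 2 B^{2} e^{2 x}
  (u_y)² = 0
So the left-hand side equals
  - 8 A^{2} x^{2} - 8 A B x e^{x} - 2 B^{2} e^{2 x}
This must equal f(x, y) identically; expanded, f = - 8 x^{2} - 16 x e^{x} - 8 e^{2 x}.
Matching coefficients of the independent functions:
  [x^{2}]:  - 8 A^{2} = -8
  [x e^{x}]:  - 8 A B = -16
  [e^{2 x}]:  - 2 B^{2} = -8
These equations allow (A, B) = (-1, -2) or (1, 2).
Impose the point condition(s):
  u(0, 0) = 2  ⟹  B = 2
Only A = 1, B = 2 satisfies everything.
Hence u(x, y) = x^{2} + 2 e^{x}.

Answer: u(x, y) = x^{2} + 2 e^{x}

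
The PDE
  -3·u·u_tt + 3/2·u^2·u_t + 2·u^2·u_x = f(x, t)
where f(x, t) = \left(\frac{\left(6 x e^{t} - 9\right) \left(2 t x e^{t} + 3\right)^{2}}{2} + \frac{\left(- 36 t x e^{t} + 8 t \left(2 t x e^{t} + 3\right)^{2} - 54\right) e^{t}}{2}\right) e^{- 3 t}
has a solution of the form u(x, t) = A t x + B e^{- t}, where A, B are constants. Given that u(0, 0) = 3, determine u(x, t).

Substitute the ansatz u = A t x + B e^{- t} into the left-hand side.
Derivatives of the ansatz:
  u_tt = B e^{- t}
  u_t = A x - B e^{- t}
  u_x = A t
Term by term:
  -3·u·u_tt = - 3 A B t x e^{- t} - 3 B^{2} e^{- 2 t}
  3/2·u^2·u_t = \frac{3 A^{3} t^{2} x^{3}}{2} - \frac{3 A^{2} B t^{2} x^{2} e^{- t}}{2} + 3 A^{2} B t x^{2} e^{- t} - 3 A B^{2} t x e^{- 2 t} + \frac{3 A B^{2} x e^{- 2 t}}{2} - \frac{3 B^{3} e^{- 3 t}}{2}
  2·u^2·u_x = 2 A^{3} t^{3} x^{2} + 4 A^{2} B t^{2} x e^{- t} + 2 A B^{2} t e^{- 2 t}
So the left-hand side equals
  2 A^{3} t^{3} x^{2} + \frac{3 A^{3} t^{2} x^{3}}{2} - \frac{3 A^{2} B t^{2} x^{2} e^{- t}}{2} + 4 A^{2} B t^{2} x e^{- t} + 3 A^{2} B t x^{2} e^{- t} - 3 A B^{2} t x e^{- 2 t} + 2 A B^{2} t e^{- 2 t} + \frac{3 A B^{2} x e^{- 2 t}}{2} - 3 A B t x e^{- t} - \frac{3 B^{3} e^{- 3 t}}{2} - 3 B^{2} e^{- 2 t}
This must equal f(x, t) identically; expanded, f = 16 t^{3} x^{2} + 12 t^{2} x^{3} - 18 t^{2} x^{2} e^{- t} + 48 t^{2} x e^{- t} + 36 t x^{2} e^{- t} - 18 t x e^{- t} - 54 t x e^{- 2 t} + 36 t e^{- 2 t} + 27 x e^{- 2 t} - 27 e^{- 2 t} - \frac{81 e^{- 3 t}}{2}.
Matching coefficients of the independent functions:
  [t e^{- 2 t}]:  2 A B^{2} = 36
  [t^{2} x^{3}]:  \frac{3 A^{3}}{2} = 12
  [t^{3} x^{2}]:  2 A^{3} = 16
  [x e^{- 2 t}]:  \frac{3 A B^{2}}{2} = 27
  [t x e^{- 2 t}]:  - 3 A B^{2} = -54
  [t x e^{- t}]:  - 3 A B = -18
  [t x^{2} e^{- t}]:  3 A^{2} B = 36
  [t^{2} x e^{- t}]:  4 A^{2} B = 48
  [t^{2} x^{2} e^{- t}]:  - \frac{3 A^{2} B}{2} = -18
  [e^{- 3 t}]:  - \frac{3 B^{3}}{2} = - \frac{81}{2}
  [e^{- 2 t}]:  - 3 B^{2} = -27
Solving: A = 2, B = 3.
Check against the point condition:
  u(0, 0) = 3  ⟹  B = 3  ✓
Hence u(x, t) = 2 t x + 3 e^{- t}.

Answer: u(x, t) = 2 t x + 3 e^{- t}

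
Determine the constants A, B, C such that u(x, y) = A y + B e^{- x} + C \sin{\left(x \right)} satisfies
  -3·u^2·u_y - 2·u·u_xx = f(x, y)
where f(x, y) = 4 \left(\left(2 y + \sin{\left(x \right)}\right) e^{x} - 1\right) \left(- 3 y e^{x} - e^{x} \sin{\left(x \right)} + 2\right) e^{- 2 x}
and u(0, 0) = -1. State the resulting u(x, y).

Substitute the ansatz u = A y + B e^{- x} + C \sin{\left(x \right)} into the left-hand side.
Derivatives of the ansatz:
  u_y = A
  u_xx = B e^{- x} - C \sin{\left(x \right)}
Term by term:
  -3·u^2·u_y = - 3 A^{3} y^{2} - 6 A^{2} B y e^{- x} - 6 A^{2} C y \sin{\left(x \right)} - 3 A B^{2} e^{- 2 x} - 6 A B C e^{- x} \sin{\left(x \right)} - 3 A C^{2} \sin^{2}{\left(x \right)}
  -2·u·u_xx = - 2 A B y e^{- x} + 2 A C y \sin{\left(x \right)} - 2 B^{2} e^{- 2 x} + 2 C^{2} \sin^{2}{\left(x \right)}
So the left-hand side equals
  - 3 A^{3} y^{2} - 6 A^{2} B y e^{- x} - 6 A^{2} C y \sin{\left(x \right)} - 3 A B^{2} e^{- 2 x} - 6 A B C e^{- x} \sin{\left(x \right)} - 2 A B y e^{- x} - 3 A C^{2} \sin^{2}{\left(x \right)} + 2 A C y \sin{\left(x \right)} - 2 B^{2} e^{- 2 x} + 2 C^{2} \sin^{2}{\left(x \right)}
This must equal f(x, y) identically; expanded, f = - 24 y^{2} - 20 y \sin{\left(x \right)} + 28 y e^{- x} - 4 \sin^{2}{\left(x \right)} + 12 e^{- x} \sin{\left(x \right)} - 8 e^{- 2 x}.
Matching coefficients of the independent functions:
  [y^{2}]:  - 3 A^{3} = -24
  [y e^{- x}]:  - 6 A^{2} B - 2 A B = 28
  [y \sin{\left(x \right)}]:  - 6 A^{2} C + 2 A C = -20
  [e^{- x} \sin{\left(x \right)}]:  - 6 A B C = 12
  [e^{- 2 x}]:  - 3 A B^{2} - 2 B^{2} = -8
  [\sin^{2}{\left(x \right)}]:  - 3 A C^{2} + 2 C^{2} = -4
Solving: A = 2, B = -1, C = 1.
Check against the point condition:
  u(0, 0) = -1  ⟹  B = -1  ✓
Hence u(x, y) = 2 y + \sin{\left(x \right)} - e^{- x}.

Answer: u(x, y) = 2 y + \sin{\left(x \right)} - e^{- x}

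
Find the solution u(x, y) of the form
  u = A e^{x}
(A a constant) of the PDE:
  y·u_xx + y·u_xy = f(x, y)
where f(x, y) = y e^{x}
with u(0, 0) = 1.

Answer: u(x, y) = e^{x}

Derivation:
Substitute the ansatz u = A e^{x} into the left-hand side.
Derivatives of the ansatz:
  u_xx = A e^{x}
  u_xy = 0
Term by term:
  y·u_xx = A y e^{x}
  y·u_xy = 0
So the left-hand side equals
  A y e^{x}
This must equal f(x, y) = y e^{x} identically.
Matching coefficients of the independent functions:
  [y e^{x}]:  A = 1
Solving: A = 1.
Check against the point condition:
  u(0, 0) = 1  ⟹  A = 1  ✓
Hence u(x, y) = e^{x}.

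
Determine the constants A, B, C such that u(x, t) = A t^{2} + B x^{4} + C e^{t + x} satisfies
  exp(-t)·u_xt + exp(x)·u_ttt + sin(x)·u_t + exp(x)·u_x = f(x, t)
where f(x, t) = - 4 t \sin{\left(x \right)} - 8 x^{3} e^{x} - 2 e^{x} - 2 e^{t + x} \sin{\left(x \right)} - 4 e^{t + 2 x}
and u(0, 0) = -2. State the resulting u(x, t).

Answer: u(x, t) = - 2 t^{2} - 2 x^{4} - 2 e^{t + x}

Derivation:
Substitute the ansatz u = A t^{2} + B x^{4} + C e^{t + x} into the left-hand side.
Derivatives of the ansatz:
  u_xt = C e^{t} e^{x}
  u_ttt = C e^{t} e^{x}
  u_t = 2 A t + C e^{t} e^{x}
  u_x = 4 B x^{3} + C e^{t} e^{x}
Term by term:
  exp(-t)·u_xt = C e^{x}
  exp(x)·u_ttt = C e^{t} e^{2 x}
  sin(x)·u_t = 2 A t \sin{\left(x \right)} + C e^{t} e^{x} \sin{\left(x \right)}
  exp(x)·u_x = 4 B x^{3} e^{x} + C e^{t} e^{2 x}
So the left-hand side equals
  2 A t \sin{\left(x \right)} + 4 B x^{3} e^{x} + 2 C e^{t} e^{2 x} + C e^{t} e^{x} \sin{\left(x \right)} + C e^{x}
This must equal f(x, t) identically; expanded, f = - 4 t \sin{\left(x \right)} - 8 x^{3} e^{x} - 4 e^{t} e^{2 x} - 2 e^{t} e^{x} \sin{\left(x \right)} - 2 e^{x}.
Matching coefficients of the independent functions:
  [t \sin{\left(x \right)}]:  2 A = -4
  [x^{3} e^{x}]:  4 B = -8
  [e^{t} e^{2 x}]:  2 C = -4
  [e^{t} e^{x} \sin{\left(x \right)}, e^{x}]:  C = -2
Solving: A = -2, B = -2, C = -2.
Check against the point condition:
  u(0, 0) = -2  ⟹  C = -2  ✓
Hence u(x, t) = - 2 t^{2} - 2 x^{4} - 2 e^{t + x}.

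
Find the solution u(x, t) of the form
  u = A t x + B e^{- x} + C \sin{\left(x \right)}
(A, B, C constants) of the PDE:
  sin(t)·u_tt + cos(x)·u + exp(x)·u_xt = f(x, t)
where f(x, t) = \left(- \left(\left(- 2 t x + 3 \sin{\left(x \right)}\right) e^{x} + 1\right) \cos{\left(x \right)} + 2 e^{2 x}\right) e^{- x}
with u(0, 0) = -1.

Substitute the ansatz u = A t x + B e^{- x} + C \sin{\left(x \right)} into the left-hand side.
Derivatives of the ansatz:
  u_tt = 0
  u_xt = A
Term by term:
  sin(t)·u_tt = 0
  cos(x)·u = A t x \cos{\left(x \right)} + B e^{- x} \cos{\left(x \right)} + C \sin{\left(x \right)} \cos{\left(x \right)}
  exp(x)·u_xt = A e^{x}
So the left-hand side equals
  A t x \cos{\left(x \right)} + A e^{x} + B e^{- x} \cos{\left(x \right)} + C \sin{\left(x \right)} \cos{\left(x \right)}
This must equal f(x, t) identically; expanded, f = 2 t x \cos{\left(x \right)} + 2 e^{x} - 3 \sin{\left(x \right)} \cos{\left(x \right)} - e^{- x} \cos{\left(x \right)}.
Matching coefficients of the independent functions:
  [e^{- x} \cos{\left(x \right)}]:  B = -1
  [\sin{\left(x \right)} \cos{\left(x \right)}]:  C = -3
  [t x \cos{\left(x \right)}, e^{x}]:  A = 2
Solving: A = 2, B = -1, C = -3.
Check against the point condition:
  u(0, 0) = -1  ⟹  B = -1  ✓
Hence u(x, t) = 2 t x - 3 \sin{\left(x \right)} - e^{- x}.

Answer: u(x, t) = 2 t x - 3 \sin{\left(x \right)} - e^{- x}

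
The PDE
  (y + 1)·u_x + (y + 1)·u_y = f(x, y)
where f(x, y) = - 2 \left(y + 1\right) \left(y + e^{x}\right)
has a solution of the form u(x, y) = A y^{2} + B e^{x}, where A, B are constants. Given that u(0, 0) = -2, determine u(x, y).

Substitute the ansatz u = A y^{2} + B e^{x} into the left-hand side.
Derivatives of the ansatz:
  u_x = B e^{x}
  u_y = 2 A y
Term by term:
  (y + 1)·u_x = B y e^{x} + B e^{x}
  (y + 1)·u_y = 2 A y^{2} + 2 A y
So the left-hand side equals
  2 A y^{2} + 2 A y + B y e^{x} + B e^{x}
This must equal f(x, y) identically; expanded, f = - 2 y^{2} - 2 y e^{x} - 2 y - 2 e^{x}.
Matching coefficients of the independent functions:
  [y, y^{2}]:  2 A = -2
  [y e^{x}, e^{x}]:  B = -2
Solving: A = -1, B = -2.
Check against the point condition:
  u(0, 0) = -2  ⟹  B = -2  ✓
Hence u(x, y) = - y^{2} - 2 e^{x}.

Answer: u(x, y) = - y^{2} - 2 e^{x}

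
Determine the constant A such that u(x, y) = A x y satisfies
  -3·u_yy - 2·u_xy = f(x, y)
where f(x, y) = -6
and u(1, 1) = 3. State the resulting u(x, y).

Substitute the ansatz u = A x y into the left-hand side.
Derivatives of the ansatz:
  u_yy = 0
  u_xy = A
Term by term:
  -3·u_yy = 0
  -2·u_xy = - 2 A
So the left-hand side equals
  - 2 A
This must equal f(x, y) = -6 identically.
Matching coefficients of the independent functions:
  [constant term]:  - 2 A = -6
Solving: A = 3.
Check against the point condition:
  u(1, 1) = 3  ⟹  A = 3  ✓
Hence u(x, y) = 3 x y.

Answer: u(x, y) = 3 x y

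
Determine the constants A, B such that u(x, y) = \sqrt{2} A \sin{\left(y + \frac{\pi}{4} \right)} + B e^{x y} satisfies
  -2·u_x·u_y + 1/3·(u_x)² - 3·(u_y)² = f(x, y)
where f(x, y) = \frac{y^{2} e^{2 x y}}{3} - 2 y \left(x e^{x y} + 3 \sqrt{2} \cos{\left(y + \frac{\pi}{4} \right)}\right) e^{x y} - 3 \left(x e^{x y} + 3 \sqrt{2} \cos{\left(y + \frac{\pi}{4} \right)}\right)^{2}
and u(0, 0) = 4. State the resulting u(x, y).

Substitute the ansatz u = \sqrt{2} A \sin{\left(y + \frac{\pi}{4} \right)} + B e^{x y} into the left-hand side.
Derivatives of the ansatz:
  u_x = B y e^{x y}
  u_y = \sqrt{2} A \cos{\left(y + \frac{\pi}{4} \right)} + B x e^{x y}
Term by term:
  -2·u_x·u_y = - 2 \sqrt{2} A B y e^{x y} \cos{\left(y + \frac{\pi}{4} \right)} - 2 B^{2} x y e^{2 x y}
  1/3·(u_x)² = \frac{B^{2} y^{2} e^{2 x y}}{3}
  -3·(u_y)² = - 6 A^{2} \cos^{2}{\left(y + \frac{\pi}{4} \right)} - 6 \sqrt{2} A B x e^{x y} \cos{\left(y + \frac{\pi}{4} \right)} - 3 B^{2} x^{2} e^{2 x y}
So the left-hand side equals
  - 6 A^{2} \cos^{2}{\left(y + \frac{\pi}{4} \right)} - 6 \sqrt{2} A B x e^{x y} \cos{\left(y + \frac{\pi}{4} \right)} - 2 \sqrt{2} A B y e^{x y} \cos{\left(y + \frac{\pi}{4} \right)} - 3 B^{2} x^{2} e^{2 x y} - 2 B^{2} x y e^{2 x y} + \frac{B^{2} y^{2} e^{2 x y}}{3}
This must equal f(x, y) identically; expanded, f = - 3 x^{2} e^{2 x y} - 2 x y e^{2 x y} - 18 \sqrt{2} x e^{x y} \cos{\left(y + \frac{\pi}{4} \right)} + \frac{y^{2} e^{2 x y}}{3} - 6 \sqrt{2} y e^{x y} \cos{\left(y + \frac{\pi}{4} \right)} - 54 \cos^{2}{\left(y + \frac{\pi}{4} \right)}.
Matching coefficients of the independent functions:
  [x^{2} e^{2 x y}]:  - 3 B^{2} = -3
  [y^{2} e^{2 x y}]:  \frac{B^{2}}{3} = \frac{1}{3}
  [x y e^{2 x y}]:  - 2 B^{2} = -2
  [\sqrt{2} x e^{x y} \cos{\left(y + \frac{\pi}{4} \right)}]:  - 6 A B = -18
  [\sqrt{2} y e^{x y} \cos{\left(y + \frac{\pi}{4} \right)}]:  - 2 A B = -6
  [\cos^{2}{\left(y + \frac{\pi}{4} \right)}]:  - 6 A^{2} = -54
These equations allow (A, B) = (-3, -1) or (3, 1).
Impose the point condition(s):
  u(0, 0) = 4  ⟹  A + B = 4
Only A = 3, B = 1 satisfies everything.
Hence u(x, y) = e^{x y} + 3 \sqrt{2} \sin{\left(y + \frac{\pi}{4} \right)}.

Answer: u(x, y) = e^{x y} + 3 \sqrt{2} \sin{\left(y + \frac{\pi}{4} \right)}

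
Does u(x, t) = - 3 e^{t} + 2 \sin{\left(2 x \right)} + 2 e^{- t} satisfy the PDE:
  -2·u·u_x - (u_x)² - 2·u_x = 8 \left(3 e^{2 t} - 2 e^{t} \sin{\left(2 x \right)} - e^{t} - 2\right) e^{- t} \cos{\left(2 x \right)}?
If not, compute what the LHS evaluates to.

Answer: No, the LHS evaluates to 8 \left(3 e^{2 t} - 2 \sqrt{2} e^{t} \sin{\left(2 x + \frac{\pi}{4} \right)} - e^{t} - 2\right) e^{- t} \cos{\left(2 x \right)}

Derivation:
Evaluate each term of the left-hand side for u = - 3 e^{t} + 2 \sin{\left(2 x \right)} + 2 e^{- t}.
Derivatives:
  u_x = 4 \cos{\left(2 x \right)}
Terms:
  -2·u·u_x = 8 \left(\left(3 e^{t} - 2 \sin{\left(2 x \right)}\right) e^{t} - 2\right) e^{- t} \cos{\left(2 x \right)}
  -(u_x)² = - 16 \cos^{2}{\left(2 x \right)}
  -2·u_x = - 8 \cos{\left(2 x \right)}
Sum: LHS = 8 \left(3 e^{2 t} - 2 \sqrt{2} e^{t} \sin{\left(2 x + \frac{\pi}{4} \right)} - e^{t} - 2\right) e^{- t} \cos{\left(2 x \right)}
Given right-hand side: 8 \left(3 e^{2 t} - 2 e^{t} \sin{\left(2 x \right)} - e^{t} - 2\right) e^{- t} \cos{\left(2 x \right)}. Difference LHS − RHS = - 16 \cos^{2}{\left(2 x \right)} ≠ 0, so u is not a solution.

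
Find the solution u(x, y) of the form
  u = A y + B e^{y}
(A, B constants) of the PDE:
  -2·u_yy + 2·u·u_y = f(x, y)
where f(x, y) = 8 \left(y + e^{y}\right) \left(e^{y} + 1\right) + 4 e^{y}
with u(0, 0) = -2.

Answer: u(x, y) = - 2 y - 2 e^{y}

Derivation:
Substitute the ansatz u = A y + B e^{y} into the left-hand side.
Derivatives of the ansatz:
  u_yy = B e^{y}
  u_y = A + B e^{y}
Term by term:
  -2·u_yy = - 2 B e^{y}
  2·u·u_y = 2 A^{2} y + 2 A B y e^{y} + 2 A B e^{y} + 2 B^{2} e^{2 y}
So the left-hand side equals
  2 A^{2} y + 2 A B y e^{y} + 2 A B e^{y} + 2 B^{2} e^{2 y} - 2 B e^{y}
This must equal f(x, y) identically; expanded, f = 8 y e^{y} + 8 y + 8 e^{2 y} + 12 e^{y}.
Matching coefficients of the independent functions:
  [y]:  2 A^{2} = 8
  [y e^{y}]:  2 A B = 8
  [e^{y}]:  2 A B - 2 B = 12
  [e^{2 y}]:  2 B^{2} = 8
Solving: A = -2, B = -2.
Check against the point condition:
  u(0, 0) = -2  ⟹  B = -2  ✓
Hence u(x, y) = - 2 y - 2 e^{y}.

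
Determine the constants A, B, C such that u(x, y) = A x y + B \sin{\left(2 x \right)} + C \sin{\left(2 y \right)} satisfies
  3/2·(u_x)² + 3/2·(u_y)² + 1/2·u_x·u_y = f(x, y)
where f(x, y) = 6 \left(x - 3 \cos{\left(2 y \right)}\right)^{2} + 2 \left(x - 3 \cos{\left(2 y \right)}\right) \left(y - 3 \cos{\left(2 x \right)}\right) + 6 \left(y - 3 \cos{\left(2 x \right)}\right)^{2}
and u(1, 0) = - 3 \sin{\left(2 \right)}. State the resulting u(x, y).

Substitute the ansatz u = A x y + B \sin{\left(2 x \right)} + C \sin{\left(2 y \right)} into the left-hand side.
Derivatives of the ansatz:
  u_x = A y + 2 B \cos{\left(2 x \right)}
  u_y = A x + 2 C \cos{\left(2 y \right)}
Term by term:
  3/2·(u_x)² = \frac{3 A^{2} y^{2}}{2} + 6 A B y \cos{\left(2 x \right)} + 6 B^{2} \cos^{2}{\left(2 x \right)}
  3/2·(u_y)² = \frac{3 A^{2} x^{2}}{2} + 6 A C x \cos{\left(2 y \right)} + 6 C^{2} \cos^{2}{\left(2 y \right)}
  1/2·u_x·u_y = \frac{A^{2} x y}{2} + A B x \cos{\left(2 x \right)} + A C y \cos{\left(2 y \right)} + 2 B C \cos{\left(2 x \right)} \cos{\left(2 y \right)}
So the left-hand side equals
  \frac{3 A^{2} x^{2}}{2} + \frac{A^{2} x y}{2} + \frac{3 A^{2} y^{2}}{2} + A B x \cos{\left(2 x \right)} + 6 A B y \cos{\left(2 x \right)} + 6 A C x \cos{\left(2 y \right)} + A C y \cos{\left(2 y \right)} + 6 B^{2} \cos^{2}{\left(2 x \right)} + 2 B C \cos{\left(2 x \right)} \cos{\left(2 y \right)} + 6 C^{2} \cos^{2}{\left(2 y \right)}
This must equal f(x, y) identically; expanded, f = 6 x^{2} + 2 x y - 6 x \cos{\left(2 x \right)} - 36 x \cos{\left(2 y \right)} + 6 y^{2} - 36 y \cos{\left(2 x \right)} - 6 y \cos{\left(2 y \right)} + 54 \cos^{2}{\left(2 x \right)} + 18 \cos{\left(2 x \right)} \cos{\left(2 y \right)} + 54 \cos^{2}{\left(2 y \right)}.
Matching coefficients of the independent functions:
  [x^{2}, y^{2}]:  \frac{3 A^{2}}{2} = 6
  [x y]:  \frac{A^{2}}{2} = 2
  [x \cos{\left(2 x \right)}]:  A B = -6
  [x \cos{\left(2 y \right)}]:  6 A C = -36
  [y \cos{\left(2 x \right)}]:  6 A B = -36
  [y \cos{\left(2 y \right)}]:  A C = -6
  [\cos{\left(2 x \right)} \cos{\left(2 y \right)}]:  2 B C = 18
  [\cos^{2}{\left(2 x \right)}]:  6 B^{2} = 54
  [\cos^{2}{\left(2 y \right)}]:  6 C^{2} = 54
These equations allow (A, B, C) = (-2, 3, 3) or (2, -3, -3).
Impose the point condition(s):
  u(1, 0) = - 3 \sin{\left(2 \right)}  ⟹  B \sin{\left(2 \right)} = - 3 \sin{\left(2 \right)}
Only A = 2, B = -3, C = -3 satisfies everything.
Hence u(x, y) = 2 x y - 3 \sin{\left(2 x \right)} - 3 \sin{\left(2 y \right)}.

Answer: u(x, y) = 2 x y - 3 \sin{\left(2 x \right)} - 3 \sin{\left(2 y \right)}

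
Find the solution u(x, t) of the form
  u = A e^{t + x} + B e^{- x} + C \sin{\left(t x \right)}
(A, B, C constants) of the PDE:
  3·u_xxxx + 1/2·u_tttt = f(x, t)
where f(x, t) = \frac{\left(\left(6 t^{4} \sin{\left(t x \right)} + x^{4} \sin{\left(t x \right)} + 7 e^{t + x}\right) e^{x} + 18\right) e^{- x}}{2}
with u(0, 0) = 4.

Substitute the ansatz u = A e^{t + x} + B e^{- x} + C \sin{\left(t x \right)} into the left-hand side.
Derivatives of the ansatz:
  u_xxxx = A e^{t} e^{x} + B e^{- x} + C t^{4} \sin{\left(t x \right)}
  u_tttt = A e^{t} e^{x} + C x^{4} \sin{\left(t x \right)}
Term by term:
  3·u_xxxx = 3 A e^{t} e^{x} + 3 B e^{- x} + 3 C t^{4} \sin{\left(t x \right)}
  1/2·u_tttt = \frac{A e^{t} e^{x}}{2} + \frac{C x^{4} \sin{\left(t x \right)}}{2}
So the left-hand side equals
  \frac{7 A e^{t} e^{x}}{2} + 3 B e^{- x} + 3 C t^{4} \sin{\left(t x \right)} + \frac{C x^{4} \sin{\left(t x \right)}}{2}
This must equal f(x, t) identically; expanded, f = 3 t^{4} \sin{\left(t x \right)} + \frac{x^{4} \sin{\left(t x \right)}}{2} + \frac{7 e^{t} e^{x}}{2} + 9 e^{- x}.
Matching coefficients of the independent functions:
  [t^{4} \sin{\left(t x \right)}]:  3 C = 3
  [x^{4} \sin{\left(t x \right)}]:  \frac{C}{2} = \frac{1}{2}
  [e^{t} e^{x}]:  \frac{7 A}{2} = \frac{7}{2}
  [e^{- x}]:  3 B = 9
Solving: A = 1, B = 3, C = 1.
Check against the point condition:
  u(0, 0) = 4  ⟹  A + B = 4  ✓
Hence u(x, t) = e^{t + x} + \sin{\left(t x \right)} + 3 e^{- x}.

Answer: u(x, t) = e^{t + x} + \sin{\left(t x \right)} + 3 e^{- x}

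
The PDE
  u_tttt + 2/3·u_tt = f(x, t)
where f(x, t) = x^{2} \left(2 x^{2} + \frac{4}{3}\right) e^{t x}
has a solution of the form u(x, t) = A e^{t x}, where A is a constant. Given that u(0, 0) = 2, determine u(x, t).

Substitute the ansatz u = A e^{t x} into the left-hand side.
Derivatives of the ansatz:
  u_tttt = A x^{4} e^{t x}
  u_tt = A x^{2} e^{t x}
Term by term:
  u_tttt = A x^{4} e^{t x}
  2/3·u_tt = \frac{2 A x^{2} e^{t x}}{3}
So the left-hand side equals
  A x^{4} e^{t x} + \frac{2 A x^{2} e^{t x}}{3}
This must equal f(x, t) identically; expanded, f = 2 x^{4} e^{t x} + \frac{4 x^{2} e^{t x}}{3}.
Matching coefficients of the independent functions:
  [x^{2} e^{t x}]:  \frac{2 A}{3} = \frac{4}{3}
  [x^{4} e^{t x}]:  A = 2
Solving: A = 2.
Check against the point condition:
  u(0, 0) = 2  ⟹  A = 2  ✓
Hence u(x, t) = 2 e^{t x}.

Answer: u(x, t) = 2 e^{t x}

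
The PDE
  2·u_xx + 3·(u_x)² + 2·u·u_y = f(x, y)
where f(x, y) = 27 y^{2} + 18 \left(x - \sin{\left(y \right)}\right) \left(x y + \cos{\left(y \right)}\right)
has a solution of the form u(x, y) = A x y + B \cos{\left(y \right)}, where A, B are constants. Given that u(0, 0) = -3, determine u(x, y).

Substitute the ansatz u = A x y + B \cos{\left(y \right)} into the left-hand side.
Derivatives of the ansatz:
  u_xx = 0
  u_x = A y
  u_y = A x - B \sin{\left(y \right)}
Term by term:
  2·u_xx = 0
  3·(u_x)² = 3 A^{2} y^{2}
  2·u·u_y = 2 A^{2} x^{2} y - 2 A B x y \sin{\left(y \right)} + 2 A B x \cos{\left(y \right)} - 2 B^{2} \sin{\left(y \right)} \cos{\left(y \right)}
So the left-hand side equals
  2 A^{2} x^{2} y + 3 A^{2} y^{2} - 2 A B x y \sin{\left(y \right)} + 2 A B x \cos{\left(y \right)} - 2 B^{2} \sin{\left(y \right)} \cos{\left(y \right)}
This must equal f(x, y) identically; expanded, f = 18 x^{2} y - 18 x y \sin{\left(y \right)} + 18 x \cos{\left(y \right)} + 27 y^{2} - 18 \sin{\left(y \right)} \cos{\left(y \right)}.
Matching coefficients of the independent functions:
  [y^{2}]:  3 A^{2} = 27
  [x \cos{\left(y \right)}]:  2 A B = 18
  [x^{2} y]:  2 A^{2} = 18
  [\sin{\left(y \right)} \cos{\left(y \right)}]:  - 2 B^{2} = -18
  [x y \sin{\left(y \right)}]:  - 2 A B = -18
These equations allow (A, B) = (-3, -3) or (3, 3).
Impose the point condition(s):
  u(0, 0) = -3  ⟹  B = -3
Only A = -3, B = -3 satisfies everything.
Hence u(x, y) = - 3 x y - 3 \cos{\left(y \right)}.

Answer: u(x, y) = - 3 x y - 3 \cos{\left(y \right)}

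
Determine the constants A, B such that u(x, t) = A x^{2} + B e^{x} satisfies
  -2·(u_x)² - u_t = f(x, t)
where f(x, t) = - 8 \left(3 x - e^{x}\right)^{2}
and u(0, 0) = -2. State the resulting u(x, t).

Substitute the ansatz u = A x^{2} + B e^{x} into the left-hand side.
Derivatives of the ansatz:
  u_x = 2 A x + B e^{x}
  u_t = 0
Term by term:
  -2·(u_x)² = - 8 A^{2} x^{2} - 8 A B x e^{x} - 2 B^{2} e^{2 x}
  -u_t = 0
So the left-hand side equals
  - 8 A^{2} x^{2} - 8 A B x e^{x} - 2 B^{2} e^{2 x}
This must equal f(x, t) identically; expanded, f = - 72 x^{2} + 48 x e^{x} - 8 e^{2 x}.
Matching coefficients of the independent functions:
  [x^{2}]:  - 8 A^{2} = -72
  [x e^{x}]:  - 8 A B = 48
  [e^{2 x}]:  - 2 B^{2} = -8
These equations allow (A, B) = (-3, 2) or (3, -2).
Impose the point condition(s):
  u(0, 0) = -2  ⟹  B = -2
Only A = 3, B = -2 satisfies everything.
Hence u(x, t) = 3 x^{2} - 2 e^{x}.

Answer: u(x, t) = 3 x^{2} - 2 e^{x}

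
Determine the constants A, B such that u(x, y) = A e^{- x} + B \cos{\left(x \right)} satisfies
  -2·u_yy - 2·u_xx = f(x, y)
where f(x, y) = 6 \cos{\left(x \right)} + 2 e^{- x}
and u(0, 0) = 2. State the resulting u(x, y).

Substitute the ansatz u = A e^{- x} + B \cos{\left(x \right)} into the left-hand side.
Derivatives of the ansatz:
  u_yy = 0
  u_xx = A e^{- x} - B \cos{\left(x \right)}
Term by term:
  -2·u_yy = 0
  -2·u_xx = - 2 A e^{- x} + 2 B \cos{\left(x \right)}
So the left-hand side equals
  - 2 A e^{- x} + 2 B \cos{\left(x \right)}
This must equal f(x, y) = 6 \cos{\left(x \right)} + 2 e^{- x} identically.
Matching coefficients of the independent functions:
  [e^{- x}]:  - 2 A = 2
  [\cos{\left(x \right)}]:  2 B = 6
Solving: A = -1, B = 3.
Check against the point condition:
  u(0, 0) = 2  ⟹  A + B = 2  ✓
Hence u(x, y) = 3 \cos{\left(x \right)} - e^{- x}.

Answer: u(x, y) = 3 \cos{\left(x \right)} - e^{- x}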